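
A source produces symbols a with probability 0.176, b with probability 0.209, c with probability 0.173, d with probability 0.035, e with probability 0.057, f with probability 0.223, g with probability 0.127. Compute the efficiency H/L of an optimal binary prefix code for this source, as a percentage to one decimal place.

98.4%

Entropy H = −Σ p log₂ p ≈ 2.6167 bits.
Huffman merges: 7/200+57/1000→23/250; 23/250+127/1000→219/1000; 173/1000+22/125→349/1000; 209/1000+219/1000→107/250; 223/1000+349/1000→143/250; 107/250+143/250→1. L = 133/50 ≈ 2.6600.
Efficiency = H/L = 2.6167/2.6600 = 98.4%.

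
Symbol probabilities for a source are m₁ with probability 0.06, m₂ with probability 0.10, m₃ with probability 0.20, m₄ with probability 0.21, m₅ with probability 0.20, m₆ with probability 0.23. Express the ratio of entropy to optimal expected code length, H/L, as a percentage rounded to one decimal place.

97.8%

Entropy H = −Σ p log₂ p ≈ 2.4650 bits.
Huffman merges: 3/50+1/10→4/25; 4/25+1/5→9/25; 1/5+21/100→41/100; 23/100+9/25→59/100; 41/100+59/100→1. L = 63/25 ≈ 2.5200.
Efficiency = H/L = 2.4650/2.5200 = 97.8%.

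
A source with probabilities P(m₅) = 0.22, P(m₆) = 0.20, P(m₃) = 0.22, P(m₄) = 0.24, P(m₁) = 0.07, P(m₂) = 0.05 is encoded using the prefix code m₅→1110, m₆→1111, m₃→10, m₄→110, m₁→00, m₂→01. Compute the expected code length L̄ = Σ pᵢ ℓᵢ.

L̄ = Σ pᵢ·ℓᵢ = 0.22·4 + 0.20·4 + 0.22·2 + 0.24·3 + 0.07·2 + 0.05·2 = 3.08 bits/symbol.

3.08 bits/symbol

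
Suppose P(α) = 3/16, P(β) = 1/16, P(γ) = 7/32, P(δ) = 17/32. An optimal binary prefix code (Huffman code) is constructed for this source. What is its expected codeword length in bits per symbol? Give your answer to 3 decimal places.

1.719 bits/symbol

Repeatedly combine the two least-probable nodes; the expected code length is the sum of the merged weights.
merge 1/16 + 3/16 → 1/4
merge 7/32 + 1/4 → 15/32
merge 15/32 + 17/32 → 1
L = 1/4 + 15/32 + 1 = 55/32 ≈ 1.719 bits/symbol.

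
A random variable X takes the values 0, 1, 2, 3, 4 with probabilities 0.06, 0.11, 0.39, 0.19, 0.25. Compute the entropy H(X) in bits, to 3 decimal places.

H = −Σ pᵢ log₂ pᵢ.
−0.06·log₂(0.06) = 0.2435
−0.11·log₂(0.11) = 0.3503
−0.39·log₂(0.39) = 0.5298
−0.19·log₂(0.19) = 0.4552
−0.25·log₂(0.25) = 0.5000
Sum ≈ 2.0788 → 2.079 bits.

2.079 bits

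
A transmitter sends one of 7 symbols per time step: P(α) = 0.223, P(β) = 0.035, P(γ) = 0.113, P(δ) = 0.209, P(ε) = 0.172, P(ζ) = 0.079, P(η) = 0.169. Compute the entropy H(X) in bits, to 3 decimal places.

2.639 bits

H = −Σ pᵢ log₂ pᵢ.
−0.223·log₂(0.223) = 0.4828
−0.035·log₂(0.035) = 0.1693
−0.113·log₂(0.113) = 0.3555
−0.209·log₂(0.209) = 0.4720
−0.172·log₂(0.172) = 0.4368
−0.079·log₂(0.079) = 0.2893
−0.169·log₂(0.169) = 0.4335
Sum ≈ 2.6391 → 2.639 bits.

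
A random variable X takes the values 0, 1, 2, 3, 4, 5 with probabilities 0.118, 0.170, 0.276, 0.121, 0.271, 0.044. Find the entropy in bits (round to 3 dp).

2.388 bits

H = −Σ pᵢ log₂ pᵢ.
−0.118·log₂(0.118) = 0.3638
−0.170·log₂(0.170) = 0.4346
−0.276·log₂(0.276) = 0.5126
−0.121·log₂(0.121) = 0.3687
−0.271·log₂(0.271) = 0.5105
−0.044·log₂(0.044) = 0.1983
Sum ≈ 2.3884 → 2.388 bits.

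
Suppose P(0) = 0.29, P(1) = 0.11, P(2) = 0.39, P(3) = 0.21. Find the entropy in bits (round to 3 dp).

1.871 bits

H = −Σ pᵢ log₂ pᵢ.
−0.29·log₂(0.29) = 0.5179
−0.11·log₂(0.11) = 0.3503
−0.39·log₂(0.39) = 0.5298
−0.21·log₂(0.21) = 0.4728
Sum ≈ 1.8708 → 1.871 bits.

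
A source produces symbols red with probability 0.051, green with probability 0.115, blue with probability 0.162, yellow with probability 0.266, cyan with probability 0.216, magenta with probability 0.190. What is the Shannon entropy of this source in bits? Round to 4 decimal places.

H = −Σ pᵢ log₂ pᵢ.
−0.051·log₂(0.051) = 0.2190
−0.115·log₂(0.115) = 0.3588
−0.162·log₂(0.162) = 0.4254
−0.266·log₂(0.266) = 0.5082
−0.216·log₂(0.216) = 0.4776
−0.190·log₂(0.190) = 0.4552
Sum ≈ 2.4442 → 2.4442 bits.

2.4442 bits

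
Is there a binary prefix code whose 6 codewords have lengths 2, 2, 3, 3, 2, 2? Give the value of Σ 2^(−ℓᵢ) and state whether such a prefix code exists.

With common denominator 2^3 = 8: Σ 2^(−ℓᵢ) = 2/8 + 2/8 + 1/8 + 1/8 + 2/8 + 2/8 = 10/8 = 1.25.
Kraft's inequality requires Σ ≤ 1; here Σ = 1.25 > 1, so no such prefix code exists.

1.25; no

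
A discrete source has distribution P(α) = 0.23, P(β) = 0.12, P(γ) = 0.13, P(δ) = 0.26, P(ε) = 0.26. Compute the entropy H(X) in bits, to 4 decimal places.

H = −Σ pᵢ log₂ pᵢ.
−0.23·log₂(0.23) = 0.4877
−0.12·log₂(0.12) = 0.3671
−0.13·log₂(0.13) = 0.3826
−0.26·log₂(0.26) = 0.5053
−0.26·log₂(0.26) = 0.5053
Sum ≈ 2.2480 → 2.2480 bits.

2.2480 bits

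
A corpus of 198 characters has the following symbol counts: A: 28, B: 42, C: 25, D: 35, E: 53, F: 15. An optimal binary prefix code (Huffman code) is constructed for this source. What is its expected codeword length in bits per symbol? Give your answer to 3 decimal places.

2.520 bits/symbol

Probabilities are the counts divided by 198.
Repeatedly combine the two least-probable nodes; the expected code length is the sum of the merged weights.
merge 5/66 + 25/198 → 20/99
merge 14/99 + 35/198 → 7/22
merge 20/99 + 7/33 → 41/99
merge 53/198 + 7/22 → 58/99
merge 41/99 + 58/99 → 1
L = 20/99 + 7/22 + 41/99 + 58/99 + 1 = 499/198 ≈ 2.520 bits/symbol.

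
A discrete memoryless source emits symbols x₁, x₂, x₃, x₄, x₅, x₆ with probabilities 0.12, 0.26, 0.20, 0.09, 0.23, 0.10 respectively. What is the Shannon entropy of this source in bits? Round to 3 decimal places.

H = −Σ pᵢ log₂ pᵢ.
−0.12·log₂(0.12) = 0.3671
−0.26·log₂(0.26) = 0.5053
−0.20·log₂(0.20) = 0.4644
−0.09·log₂(0.09) = 0.3127
−0.23·log₂(0.23) = 0.4877
−0.10·log₂(0.10) = 0.3322
Sum ≈ 2.4693 → 2.469 bits.

2.469 bits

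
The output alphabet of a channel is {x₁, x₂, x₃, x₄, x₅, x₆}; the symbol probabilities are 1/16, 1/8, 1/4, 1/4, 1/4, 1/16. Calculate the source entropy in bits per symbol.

Each probability is a power of 1/2, so log₂(1/p) is an integer.
H = Σ p·log₂(1/p) = 1/16·4 + 1/8·3 + 1/4·2 + 1/4·2 + 1/4·2 + 1/16·4 = 2.375 bits.

2.375 bits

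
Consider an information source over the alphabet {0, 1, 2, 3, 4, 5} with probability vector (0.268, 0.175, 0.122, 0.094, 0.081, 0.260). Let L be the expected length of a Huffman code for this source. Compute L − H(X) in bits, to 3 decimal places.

Entropy H = −Σ p log₂ p ≈ 2.4391 bits.
Huffman merges: 81/1000+47/500→7/40; 61/500+7/40→297/1000; 7/40+13/50→87/200; 67/250+297/1000→113/200; 87/200+113/200→1. L = 309/125 ≈ 2.4720.
L − H = 2.4720 − 2.4391 = 0.033 bits.

0.033 bits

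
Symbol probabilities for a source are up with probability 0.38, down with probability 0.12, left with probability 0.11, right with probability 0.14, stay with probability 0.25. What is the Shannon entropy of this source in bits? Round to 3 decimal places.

H = −Σ pᵢ log₂ pᵢ.
−0.38·log₂(0.38) = 0.5305
−0.12·log₂(0.12) = 0.3671
−0.11·log₂(0.11) = 0.3503
−0.14·log₂(0.14) = 0.3971
−0.25·log₂(0.25) = 0.5000
Sum ≈ 2.1449 → 2.145 bits.

2.145 bits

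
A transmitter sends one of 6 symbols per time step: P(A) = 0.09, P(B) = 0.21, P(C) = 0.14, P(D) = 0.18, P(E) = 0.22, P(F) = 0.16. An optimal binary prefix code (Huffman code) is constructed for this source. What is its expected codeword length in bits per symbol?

2.57 bits/symbol

Repeatedly combine the two least-probable nodes; the expected code length is the sum of the merged weights.
merge 9/100 + 7/50 → 23/100
merge 4/25 + 9/50 → 17/50
merge 21/100 + 11/50 → 43/100
merge 23/100 + 17/50 → 57/100
merge 43/100 + 57/100 → 1
L = 23/100 + 17/50 + 43/100 + 57/100 + 1 = 257/100 = 2.57 bits/symbol.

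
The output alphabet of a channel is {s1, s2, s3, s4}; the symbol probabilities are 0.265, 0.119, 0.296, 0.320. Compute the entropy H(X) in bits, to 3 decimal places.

1.919 bits

H = −Σ pᵢ log₂ pᵢ.
−0.265·log₂(0.265) = 0.5077
−0.119·log₂(0.119) = 0.3654
−0.296·log₂(0.296) = 0.5199
−0.320·log₂(0.320) = 0.5260
Sum ≈ 1.9191 → 1.919 bits.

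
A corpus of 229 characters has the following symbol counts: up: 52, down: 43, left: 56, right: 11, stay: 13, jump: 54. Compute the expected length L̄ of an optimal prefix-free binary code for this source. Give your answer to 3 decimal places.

Probabilities are the counts divided by 229.
Repeatedly combine the two least-probable nodes; the expected code length is the sum of the merged weights.
merge 11/229 + 13/229 → 24/229
merge 24/229 + 43/229 → 67/229
merge 52/229 + 54/229 → 106/229
merge 56/229 + 67/229 → 123/229
merge 106/229 + 123/229 → 1
L = 24/229 + 67/229 + 106/229 + 123/229 + 1 = 549/229 ≈ 2.397 bits/symbol.

2.397 bits/symbol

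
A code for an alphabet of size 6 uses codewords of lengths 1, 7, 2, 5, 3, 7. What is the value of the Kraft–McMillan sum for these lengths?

0.921875

With common denominator 2^7 = 128: Σ 2^(−ℓᵢ) = 64/128 + 1/128 + 32/128 + 4/128 + 16/128 + 1/128 = 118/128 = 0.921875.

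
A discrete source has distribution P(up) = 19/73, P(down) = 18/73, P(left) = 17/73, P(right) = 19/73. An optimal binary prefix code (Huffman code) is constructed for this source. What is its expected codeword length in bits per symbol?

Repeatedly combine the two least-probable nodes; the expected code length is the sum of the merged weights.
merge 17/73 + 18/73 → 35/73
merge 19/73 + 19/73 → 38/73
merge 35/73 + 38/73 → 1
L = 35/73 + 38/73 + 1 = 2 bits/symbol.

2 bits/symbol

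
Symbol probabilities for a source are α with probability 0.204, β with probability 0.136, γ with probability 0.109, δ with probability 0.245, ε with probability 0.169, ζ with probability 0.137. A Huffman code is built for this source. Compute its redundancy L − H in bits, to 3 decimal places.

0.020 bits

Entropy H = −Σ p log₂ p ≈ 2.5313 bits.
Huffman merges: 109/1000+17/125→49/200; 137/1000+169/1000→153/500; 51/250+49/200→449/1000; 49/200+153/500→551/1000; 449/1000+551/1000→1. L = 2551/1000 ≈ 2.5510.
L − H = 2.5510 − 2.5313 = 0.020 bits.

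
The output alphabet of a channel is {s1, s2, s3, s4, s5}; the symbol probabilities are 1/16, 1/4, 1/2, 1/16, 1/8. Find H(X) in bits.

1.875 bits

Each probability is a power of 1/2, so log₂(1/p) is an integer.
H = Σ p·log₂(1/p) = 1/16·4 + 1/4·2 + 1/2·1 + 1/16·4 + 1/8·3 = 1.875 bits.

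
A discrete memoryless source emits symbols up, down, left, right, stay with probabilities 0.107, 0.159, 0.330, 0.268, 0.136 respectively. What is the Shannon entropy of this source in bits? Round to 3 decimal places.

2.195 bits

H = −Σ pᵢ log₂ pᵢ.
−0.107·log₂(0.107) = 0.3450
−0.159·log₂(0.159) = 0.4218
−0.330·log₂(0.330) = 0.5278
−0.268·log₂(0.268) = 0.5091
−0.136·log₂(0.136) = 0.3915
Sum ≈ 2.1952 → 2.195 bits.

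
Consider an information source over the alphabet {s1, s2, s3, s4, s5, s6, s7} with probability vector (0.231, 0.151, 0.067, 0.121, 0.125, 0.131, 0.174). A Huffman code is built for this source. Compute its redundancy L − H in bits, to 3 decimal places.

0.041 bits

Entropy H = −Σ p log₂ p ≈ 2.7282 bits.
Huffman merges: 67/1000+121/1000→47/250; 1/8+131/1000→32/125; 151/1000+87/500→13/40; 47/250+231/1000→419/1000; 32/125+13/40→581/1000; 419/1000+581/1000→1. L = 2769/1000 ≈ 2.7690.
L − H = 2.7690 − 2.7282 = 0.041 bits.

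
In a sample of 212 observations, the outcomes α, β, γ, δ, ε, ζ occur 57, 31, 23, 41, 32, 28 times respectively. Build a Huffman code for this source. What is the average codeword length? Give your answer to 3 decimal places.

2.538 bits/symbol

Probabilities are the counts divided by 212.
Repeatedly combine the two least-probable nodes; the expected code length is the sum of the merged weights.
merge 23/212 + 7/53 → 51/212
merge 31/212 + 8/53 → 63/212
merge 41/212 + 51/212 → 23/53
merge 57/212 + 63/212 → 30/53
merge 23/53 + 30/53 → 1
L = 51/212 + 63/212 + 23/53 + 30/53 + 1 = 269/106 ≈ 2.538 bits/symbol.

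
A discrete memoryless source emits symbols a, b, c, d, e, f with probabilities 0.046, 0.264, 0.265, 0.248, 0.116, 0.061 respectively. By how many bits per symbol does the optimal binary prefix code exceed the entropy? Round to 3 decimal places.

Entropy H = −Σ p log₂ p ≈ 2.3248 bits.
Huffman merges: 23/500+61/1000→107/1000; 107/1000+29/250→223/1000; 223/1000+31/125→471/1000; 33/125+53/200→529/1000; 471/1000+529/1000→1. L = 233/100 ≈ 2.3300.
L − H = 2.3300 − 2.3248 = 0.005 bits.

0.005 bits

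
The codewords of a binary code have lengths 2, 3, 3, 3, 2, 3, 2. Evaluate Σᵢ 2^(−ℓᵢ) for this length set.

1.25

With common denominator 2^3 = 8: Σ 2^(−ℓᵢ) = 2/8 + 1/8 + 1/8 + 1/8 + 2/8 + 1/8 + 2/8 = 10/8 = 1.25.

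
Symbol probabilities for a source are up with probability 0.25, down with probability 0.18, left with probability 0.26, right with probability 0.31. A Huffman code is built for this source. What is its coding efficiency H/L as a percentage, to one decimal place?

98.7%

Entropy H = −Σ p log₂ p ≈ 1.9744 bits.
Huffman merges: 9/50+1/4→43/100; 13/50+31/100→57/100; 43/100+57/100→1. L = 2 ≈ 2.0000.
Efficiency = H/L = 1.9744/2.0000 = 98.7%.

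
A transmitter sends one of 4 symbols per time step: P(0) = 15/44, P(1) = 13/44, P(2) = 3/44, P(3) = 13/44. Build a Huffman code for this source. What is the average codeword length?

2 bits/symbol

Repeatedly combine the two least-probable nodes; the expected code length is the sum of the merged weights.
merge 3/44 + 13/44 → 4/11
merge 13/44 + 15/44 → 7/11
merge 4/11 + 7/11 → 1
L = 4/11 + 7/11 + 1 = 2 bits/symbol.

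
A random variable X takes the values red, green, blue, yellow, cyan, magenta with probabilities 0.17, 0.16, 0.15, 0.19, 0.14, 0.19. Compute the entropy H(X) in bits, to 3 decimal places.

2.576 bits

H = −Σ pᵢ log₂ pᵢ.
−0.17·log₂(0.17) = 0.4346
−0.16·log₂(0.16) = 0.4230
−0.15·log₂(0.15) = 0.4105
−0.19·log₂(0.19) = 0.4552
−0.14·log₂(0.14) = 0.3971
−0.19·log₂(0.19) = 0.4552
Sum ≈ 2.5757 → 2.576 bits.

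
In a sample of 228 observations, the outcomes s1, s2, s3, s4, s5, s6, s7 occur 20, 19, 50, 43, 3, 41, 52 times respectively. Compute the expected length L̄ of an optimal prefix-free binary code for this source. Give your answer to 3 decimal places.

2.645 bits/symbol

Probabilities are the counts divided by 228.
Repeatedly combine the two least-probable nodes; the expected code length is the sum of the merged weights.
merge 1/76 + 1/12 → 11/114
merge 5/57 + 11/114 → 7/38
merge 41/228 + 7/38 → 83/228
merge 43/228 + 25/114 → 31/76
merge 13/57 + 83/228 → 45/76
merge 31/76 + 45/76 → 1
L = 11/114 + 7/38 + 83/228 + 31/76 + 45/76 + 1 = 201/76 ≈ 2.645 bits/symbol.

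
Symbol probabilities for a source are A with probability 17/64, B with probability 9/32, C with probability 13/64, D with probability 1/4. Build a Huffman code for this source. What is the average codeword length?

Repeatedly combine the two least-probable nodes; the expected code length is the sum of the merged weights.
merge 13/64 + 1/4 → 29/64
merge 17/64 + 9/32 → 35/64
merge 29/64 + 35/64 → 1
L = 29/64 + 35/64 + 1 = 2 bits/symbol.

2 bits/symbol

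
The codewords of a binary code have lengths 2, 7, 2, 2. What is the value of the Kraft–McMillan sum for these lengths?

0.7578125

With common denominator 2^7 = 128: Σ 2^(−ℓᵢ) = 32/128 + 1/128 + 32/128 + 32/128 = 97/128 = 0.7578125.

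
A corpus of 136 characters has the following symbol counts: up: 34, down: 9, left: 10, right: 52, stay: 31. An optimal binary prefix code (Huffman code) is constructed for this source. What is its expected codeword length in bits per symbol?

Probabilities are the counts divided by 136.
Repeatedly combine the two least-probable nodes; the expected code length is the sum of the merged weights.
merge 9/136 + 5/68 → 19/136
merge 19/136 + 31/136 → 25/68
merge 1/4 + 25/68 → 21/34
merge 13/34 + 21/34 → 1
L = 19/136 + 25/68 + 21/34 + 1 = 17/8 = 2.125 bits/symbol.

2.125 bits/symbol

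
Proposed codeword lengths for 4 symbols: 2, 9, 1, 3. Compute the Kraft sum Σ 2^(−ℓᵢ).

With common denominator 2^9 = 512: Σ 2^(−ℓᵢ) = 128/512 + 1/512 + 256/512 + 64/512 = 449/512 = 0.876953125.

0.876953125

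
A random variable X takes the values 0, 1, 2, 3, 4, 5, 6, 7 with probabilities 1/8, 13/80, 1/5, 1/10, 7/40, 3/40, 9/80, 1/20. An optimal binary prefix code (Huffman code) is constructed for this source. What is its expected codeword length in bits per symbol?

Repeatedly combine the two least-probable nodes; the expected code length is the sum of the merged weights.
merge 1/20 + 3/40 → 1/8
merge 1/10 + 9/80 → 17/80
merge 1/8 + 1/8 → 1/4
merge 13/80 + 7/40 → 27/80
merge 1/5 + 17/80 → 33/80
merge 1/4 + 27/80 → 47/80
merge 33/80 + 47/80 → 1
L = 1/8 + 17/80 + 1/4 + 27/80 + 33/80 + 47/80 + 1 = 117/40 = 2.925 bits/symbol.

2.925 bits/symbol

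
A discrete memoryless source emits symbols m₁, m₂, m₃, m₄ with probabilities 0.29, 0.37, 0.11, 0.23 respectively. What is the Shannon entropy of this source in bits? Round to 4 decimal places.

H = −Σ pᵢ log₂ pᵢ.
−0.29·log₂(0.29) = 0.5179
−0.37·log₂(0.37) = 0.5307
−0.11·log₂(0.11) = 0.3503
−0.23·log₂(0.23) = 0.4877
Sum ≈ 1.8866 → 1.8866 bits.

1.8866 bits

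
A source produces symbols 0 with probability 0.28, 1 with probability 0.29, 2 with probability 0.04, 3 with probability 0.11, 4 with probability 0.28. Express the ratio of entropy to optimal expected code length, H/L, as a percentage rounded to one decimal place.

Entropy H = −Σ p log₂ p ≈ 2.0824 bits.
Huffman merges: 1/25+11/100→3/20; 3/20+7/25→43/100; 7/25+29/100→57/100; 43/100+57/100→1. L = 43/20 ≈ 2.1500.
Efficiency = H/L = 2.0824/2.1500 = 96.9%.

96.9%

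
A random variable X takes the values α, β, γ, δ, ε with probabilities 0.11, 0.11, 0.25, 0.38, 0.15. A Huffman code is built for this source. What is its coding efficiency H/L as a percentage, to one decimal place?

Entropy H = −Σ p log₂ p ≈ 2.1416 bits.
Huffman merges: 11/100+11/100→11/50; 3/20+11/50→37/100; 1/4+37/100→31/50; 19/50+31/50→1. L = 221/100 ≈ 2.2100.
Efficiency = H/L = 2.1416/2.2100 = 96.9%.

96.9%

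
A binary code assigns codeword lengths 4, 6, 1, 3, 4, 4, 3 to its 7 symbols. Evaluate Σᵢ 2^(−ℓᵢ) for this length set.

With common denominator 2^6 = 64: Σ 2^(−ℓᵢ) = 4/64 + 1/64 + 32/64 + 8/64 + 4/64 + 4/64 + 8/64 = 61/64 = 0.953125.

0.953125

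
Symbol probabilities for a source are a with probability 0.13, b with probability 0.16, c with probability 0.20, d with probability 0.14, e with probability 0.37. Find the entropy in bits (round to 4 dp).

2.1979 bits

H = −Σ pᵢ log₂ pᵢ.
−0.13·log₂(0.13) = 0.3826
−0.16·log₂(0.16) = 0.4230
−0.20·log₂(0.20) = 0.4644
−0.14·log₂(0.14) = 0.3971
−0.37·log₂(0.37) = 0.5307
Sum ≈ 2.1979 → 2.1979 bits.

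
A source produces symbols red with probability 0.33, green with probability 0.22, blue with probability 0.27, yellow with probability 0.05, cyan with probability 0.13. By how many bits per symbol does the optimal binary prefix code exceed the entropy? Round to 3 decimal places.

0.063 bits

Entropy H = −Σ p log₂ p ≈ 2.1172 bits.
Huffman merges: 1/20+13/100→9/50; 9/50+11/50→2/5; 27/100+33/100→3/5; 2/5+3/5→1. L = 109/50 ≈ 2.1800.
L − H = 2.1800 − 2.1172 = 0.063 bits.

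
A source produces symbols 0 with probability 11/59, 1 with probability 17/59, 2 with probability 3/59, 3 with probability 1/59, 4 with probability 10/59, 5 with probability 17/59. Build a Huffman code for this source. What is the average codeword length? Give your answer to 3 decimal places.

Repeatedly combine the two least-probable nodes; the expected code length is the sum of the merged weights.
merge 1/59 + 3/59 → 4/59
merge 4/59 + 10/59 → 14/59
merge 11/59 + 14/59 → 25/59
merge 17/59 + 17/59 → 34/59
merge 25/59 + 34/59 → 1
L = 4/59 + 14/59 + 25/59 + 34/59 + 1 = 136/59 ≈ 2.305 bits/symbol.

2.305 bits/symbol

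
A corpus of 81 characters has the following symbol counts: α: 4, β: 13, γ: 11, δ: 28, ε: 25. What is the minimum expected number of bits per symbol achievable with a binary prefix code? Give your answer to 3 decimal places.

Probabilities are the counts divided by 81.
Repeatedly combine the two least-probable nodes; the expected code length is the sum of the merged weights.
merge 4/81 + 11/81 → 5/27
merge 13/81 + 5/27 → 28/81
merge 25/81 + 28/81 → 53/81
merge 28/81 + 53/81 → 1
L = 5/27 + 28/81 + 53/81 + 1 = 59/27 ≈ 2.185 bits/symbol.

2.185 bits/symbol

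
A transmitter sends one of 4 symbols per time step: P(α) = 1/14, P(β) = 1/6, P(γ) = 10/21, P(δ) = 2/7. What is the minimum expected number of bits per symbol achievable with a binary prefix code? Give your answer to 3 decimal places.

Repeatedly combine the two least-probable nodes; the expected code length is the sum of the merged weights.
merge 1/14 + 1/6 → 5/21
merge 5/21 + 2/7 → 11/21
merge 10/21 + 11/21 → 1
L = 5/21 + 11/21 + 1 = 37/21 ≈ 1.762 bits/symbol.

1.762 bits/symbol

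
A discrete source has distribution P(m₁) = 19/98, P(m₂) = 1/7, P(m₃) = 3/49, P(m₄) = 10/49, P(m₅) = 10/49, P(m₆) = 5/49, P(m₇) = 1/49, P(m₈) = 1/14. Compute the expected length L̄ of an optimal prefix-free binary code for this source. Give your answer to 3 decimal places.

2.827 bits/symbol

Repeatedly combine the two least-probable nodes; the expected code length is the sum of the merged weights.
merge 1/49 + 3/49 → 4/49
merge 1/14 + 4/49 → 15/98
merge 5/49 + 1/7 → 12/49
merge 15/98 + 19/98 → 17/49
merge 10/49 + 10/49 → 20/49
merge 12/49 + 17/49 → 29/49
merge 20/49 + 29/49 → 1
L = 4/49 + 15/98 + 12/49 + 17/49 + 20/49 + 29/49 + 1 = 277/98 ≈ 2.827 bits/symbol.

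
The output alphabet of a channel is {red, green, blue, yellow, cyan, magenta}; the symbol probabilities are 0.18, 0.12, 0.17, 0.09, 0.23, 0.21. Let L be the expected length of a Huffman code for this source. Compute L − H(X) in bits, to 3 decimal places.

0.040 bits

Entropy H = −Σ p log₂ p ≈ 2.5201 bits.
Huffman merges: 9/100+3/25→21/100; 17/100+9/50→7/20; 21/100+21/100→21/50; 23/100+7/20→29/50; 21/50+29/50→1. L = 64/25 ≈ 2.5600.
L − H = 2.5600 − 2.5201 = 0.040 bits.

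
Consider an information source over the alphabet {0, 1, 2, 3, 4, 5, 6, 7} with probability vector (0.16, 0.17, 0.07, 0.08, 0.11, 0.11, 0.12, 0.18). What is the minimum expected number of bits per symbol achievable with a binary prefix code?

2.97 bits/symbol

Repeatedly combine the two least-probable nodes; the expected code length is the sum of the merged weights.
merge 7/100 + 2/25 → 3/20
merge 11/100 + 11/100 → 11/50
merge 3/25 + 3/20 → 27/100
merge 4/25 + 17/100 → 33/100
merge 9/50 + 11/50 → 2/5
merge 27/100 + 33/100 → 3/5
merge 2/5 + 3/5 → 1
L = 3/20 + 11/50 + 27/100 + 33/100 + 2/5 + 3/5 + 1 = 297/100 = 2.97 bits/symbol.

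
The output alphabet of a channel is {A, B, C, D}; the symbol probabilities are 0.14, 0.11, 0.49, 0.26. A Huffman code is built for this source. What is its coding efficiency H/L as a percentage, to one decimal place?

99.8%

Entropy H = −Σ p log₂ p ≈ 1.7570 bits.
Huffman merges: 11/100+7/50→1/4; 1/4+13/50→51/100; 49/100+51/100→1. L = 44/25 ≈ 1.7600.
Efficiency = H/L = 1.7570/1.7600 = 99.8%.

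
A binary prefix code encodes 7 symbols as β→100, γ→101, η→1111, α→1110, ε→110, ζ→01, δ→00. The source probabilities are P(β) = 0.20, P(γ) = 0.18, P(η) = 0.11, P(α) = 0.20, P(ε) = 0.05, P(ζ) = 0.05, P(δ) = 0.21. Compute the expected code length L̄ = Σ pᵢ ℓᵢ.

3.05 bits/symbol

L̄ = Σ pᵢ·ℓᵢ = 0.20·3 + 0.18·3 + 0.11·4 + 0.20·4 + 0.05·3 + 0.05·2 + 0.21·2 = 3.05 bits/symbol.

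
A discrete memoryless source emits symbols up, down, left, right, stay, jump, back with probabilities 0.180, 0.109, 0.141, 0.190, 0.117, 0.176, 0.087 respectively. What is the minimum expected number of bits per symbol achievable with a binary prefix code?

2.81 bits/symbol

Repeatedly combine the two least-probable nodes; the expected code length is the sum of the merged weights.
merge 87/1000 + 109/1000 → 49/250
merge 117/1000 + 141/1000 → 129/500
merge 22/125 + 9/50 → 89/250
merge 19/100 + 49/250 → 193/500
merge 129/500 + 89/250 → 307/500
merge 193/500 + 307/500 → 1
L = 49/250 + 129/500 + 89/250 + 193/500 + 307/500 + 1 = 281/100 = 2.81 bits/symbol.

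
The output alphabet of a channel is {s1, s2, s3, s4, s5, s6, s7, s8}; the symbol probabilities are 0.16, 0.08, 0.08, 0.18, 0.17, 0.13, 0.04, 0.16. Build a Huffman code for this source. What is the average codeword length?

2.94 bits/symbol

Repeatedly combine the two least-probable nodes; the expected code length is the sum of the merged weights.
merge 1/25 + 2/25 → 3/25
merge 2/25 + 3/25 → 1/5
merge 13/100 + 4/25 → 29/100
merge 4/25 + 17/100 → 33/100
merge 9/50 + 1/5 → 19/50
merge 29/100 + 33/100 → 31/50
merge 19/50 + 31/50 → 1
L = 3/25 + 1/5 + 29/100 + 33/100 + 19/50 + 31/50 + 1 = 147/50 = 2.94 bits/symbol.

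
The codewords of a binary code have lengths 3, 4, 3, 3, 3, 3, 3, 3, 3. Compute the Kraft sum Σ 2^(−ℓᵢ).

With common denominator 2^4 = 16: Σ 2^(−ℓᵢ) = 2/16 + 1/16 + 2/16 + 2/16 + 2/16 + 2/16 + 2/16 + 2/16 + 2/16 = 17/16 = 1.0625.

1.0625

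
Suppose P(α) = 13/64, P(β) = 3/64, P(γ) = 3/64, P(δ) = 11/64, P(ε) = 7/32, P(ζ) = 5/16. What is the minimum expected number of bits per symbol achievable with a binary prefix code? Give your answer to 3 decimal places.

2.359 bits/symbol

Repeatedly combine the two least-probable nodes; the expected code length is the sum of the merged weights.
merge 3/64 + 3/64 → 3/32
merge 3/32 + 11/64 → 17/64
merge 13/64 + 7/32 → 27/64
merge 17/64 + 5/16 → 37/64
merge 27/64 + 37/64 → 1
L = 3/32 + 17/64 + 27/64 + 37/64 + 1 = 151/64 ≈ 2.359 bits/symbol.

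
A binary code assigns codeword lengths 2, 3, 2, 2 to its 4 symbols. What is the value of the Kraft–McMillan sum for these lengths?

0.875

With common denominator 2^3 = 8: Σ 2^(−ℓᵢ) = 2/8 + 1/8 + 2/8 + 2/8 = 7/8 = 0.875.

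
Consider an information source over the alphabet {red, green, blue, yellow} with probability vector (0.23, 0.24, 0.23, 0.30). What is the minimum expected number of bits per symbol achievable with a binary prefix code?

2 bits/symbol

Repeatedly combine the two least-probable nodes; the expected code length is the sum of the merged weights.
merge 23/100 + 23/100 → 23/50
merge 6/25 + 3/10 → 27/50
merge 23/50 + 27/50 → 1
L = 23/50 + 27/50 + 1 = 2 bits/symbol.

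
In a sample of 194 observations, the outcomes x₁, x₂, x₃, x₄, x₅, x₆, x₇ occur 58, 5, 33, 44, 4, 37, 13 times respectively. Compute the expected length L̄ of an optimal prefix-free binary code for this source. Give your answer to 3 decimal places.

Probabilities are the counts divided by 194.
Repeatedly combine the two least-probable nodes; the expected code length is the sum of the merged weights.
merge 2/97 + 5/194 → 9/194
merge 9/194 + 13/194 → 11/97
merge 11/97 + 33/194 → 55/194
merge 37/194 + 22/97 → 81/194
merge 55/194 + 29/97 → 113/194
merge 81/194 + 113/194 → 1
L = 9/194 + 11/97 + 55/194 + 81/194 + 113/194 + 1 = 237/97 ≈ 2.443 bits/symbol.

2.443 bits/symbol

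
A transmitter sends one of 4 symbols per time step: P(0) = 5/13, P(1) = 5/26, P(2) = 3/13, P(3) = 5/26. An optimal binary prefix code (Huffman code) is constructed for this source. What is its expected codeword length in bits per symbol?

Repeatedly combine the two least-probable nodes; the expected code length is the sum of the merged weights.
merge 5/26 + 5/26 → 5/13
merge 3/13 + 5/13 → 8/13
merge 5/13 + 8/13 → 1
L = 5/13 + 8/13 + 1 = 2 bits/symbol.

2 bits/symbol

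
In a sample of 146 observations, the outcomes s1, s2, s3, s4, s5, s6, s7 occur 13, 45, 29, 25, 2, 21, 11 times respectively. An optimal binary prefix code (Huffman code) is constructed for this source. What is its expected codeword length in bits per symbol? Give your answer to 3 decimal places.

Probabilities are the counts divided by 146.
Repeatedly combine the two least-probable nodes; the expected code length is the sum of the merged weights.
merge 1/73 + 11/146 → 13/146
merge 13/146 + 13/146 → 13/73
merge 21/146 + 25/146 → 23/73
merge 13/73 + 29/146 → 55/146
merge 45/146 + 23/73 → 91/146
merge 55/146 + 91/146 → 1
L = 13/146 + 13/73 + 23/73 + 55/146 + 91/146 + 1 = 377/146 ≈ 2.582 bits/symbol.

2.582 bits/symbol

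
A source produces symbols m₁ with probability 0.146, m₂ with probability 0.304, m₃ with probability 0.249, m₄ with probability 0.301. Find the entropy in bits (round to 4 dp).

1.9483 bits

H = −Σ pᵢ log₂ pᵢ.
−0.146·log₂(0.146) = 0.4053
−0.304·log₂(0.304) = 0.5222
−0.249·log₂(0.249) = 0.4994
−0.301·log₂(0.301) = 0.5214
Sum ≈ 1.9483 → 1.9483 bits.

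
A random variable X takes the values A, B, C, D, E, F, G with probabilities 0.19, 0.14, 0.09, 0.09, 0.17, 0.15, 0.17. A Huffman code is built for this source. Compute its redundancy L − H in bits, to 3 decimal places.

0.053 bits

Entropy H = −Σ p log₂ p ≈ 2.7574 bits.
Huffman merges: 9/100+9/100→9/50; 7/50+3/20→29/100; 17/100+17/100→17/50; 9/50+19/100→37/100; 29/100+17/50→63/100; 37/100+63/100→1. L = 281/100 ≈ 2.8100.
L − H = 2.8100 − 2.7574 = 0.053 bits.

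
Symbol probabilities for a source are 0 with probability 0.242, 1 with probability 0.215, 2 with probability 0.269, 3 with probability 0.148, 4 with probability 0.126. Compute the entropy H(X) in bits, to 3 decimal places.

2.266 bits

H = −Σ pᵢ log₂ pᵢ.
−0.242·log₂(0.242) = 0.4954
−0.215·log₂(0.215) = 0.4768
−0.269·log₂(0.269) = 0.5096
−0.148·log₂(0.148) = 0.4079
−0.126·log₂(0.126) = 0.3766
Sum ≈ 2.2662 → 2.266 bits.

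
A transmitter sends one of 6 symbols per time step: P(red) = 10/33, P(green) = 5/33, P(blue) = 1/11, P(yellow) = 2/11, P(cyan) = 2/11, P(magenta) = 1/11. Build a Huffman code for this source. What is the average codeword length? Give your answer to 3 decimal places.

Repeatedly combine the two least-probable nodes; the expected code length is the sum of the merged weights.
merge 1/11 + 1/11 → 2/11
merge 5/33 + 2/11 → 1/3
merge 2/11 + 2/11 → 4/11
merge 10/33 + 1/3 → 7/11
merge 4/11 + 7/11 → 1
L = 2/11 + 1/3 + 4/11 + 7/11 + 1 = 83/33 ≈ 2.515 bits/symbol.

2.515 bits/symbol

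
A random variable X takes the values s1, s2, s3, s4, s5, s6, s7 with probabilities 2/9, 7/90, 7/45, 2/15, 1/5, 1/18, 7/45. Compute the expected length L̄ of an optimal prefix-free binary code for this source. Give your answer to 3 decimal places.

Repeatedly combine the two least-probable nodes; the expected code length is the sum of the merged weights.
merge 1/18 + 7/90 → 2/15
merge 2/15 + 2/15 → 4/15
merge 7/45 + 7/45 → 14/45
merge 1/5 + 2/9 → 19/45
merge 4/15 + 14/45 → 26/45
merge 19/45 + 26/45 → 1
L = 2/15 + 4/15 + 14/45 + 19/45 + 26/45 + 1 = 122/45 ≈ 2.711 bits/symbol.

2.711 bits/symbol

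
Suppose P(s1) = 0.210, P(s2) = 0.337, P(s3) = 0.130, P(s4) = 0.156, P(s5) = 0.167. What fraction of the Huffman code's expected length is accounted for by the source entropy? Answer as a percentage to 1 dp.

97.7%

Entropy H = −Σ p log₂ p ≈ 2.2336 bits.
Huffman merges: 13/100+39/250→143/500; 167/1000+21/100→377/1000; 143/500+337/1000→623/1000; 377/1000+623/1000→1. L = 1143/500 ≈ 2.2860.
Efficiency = H/L = 2.2336/2.2860 = 97.7%.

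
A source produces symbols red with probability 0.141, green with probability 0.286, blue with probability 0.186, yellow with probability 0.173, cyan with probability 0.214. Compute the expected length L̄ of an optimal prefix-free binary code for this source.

Repeatedly combine the two least-probable nodes; the expected code length is the sum of the merged weights.
merge 141/1000 + 173/1000 → 157/500
merge 93/500 + 107/500 → 2/5
merge 143/500 + 157/500 → 3/5
merge 2/5 + 3/5 → 1
L = 157/500 + 2/5 + 3/5 + 1 = 1157/500 = 2.314 bits/symbol.

2.314 bits/symbol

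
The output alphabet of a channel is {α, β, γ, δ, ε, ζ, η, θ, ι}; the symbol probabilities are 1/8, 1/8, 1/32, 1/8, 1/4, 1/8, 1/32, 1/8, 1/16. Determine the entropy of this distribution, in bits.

2.9375 bits

Each probability is a power of 1/2, so log₂(1/p) is an integer.
H = Σ p·log₂(1/p) = 1/8·3 + 1/8·3 + 1/32·5 + 1/8·3 + 1/4·2 + 1/8·3 + 1/32·5 + 1/8·3 + 1/16·4 = 2.9375 bits.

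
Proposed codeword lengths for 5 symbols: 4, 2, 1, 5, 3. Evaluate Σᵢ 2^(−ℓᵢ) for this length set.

With common denominator 2^5 = 32: Σ 2^(−ℓᵢ) = 2/32 + 8/32 + 16/32 + 1/32 + 4/32 = 31/32 = 0.96875.

0.96875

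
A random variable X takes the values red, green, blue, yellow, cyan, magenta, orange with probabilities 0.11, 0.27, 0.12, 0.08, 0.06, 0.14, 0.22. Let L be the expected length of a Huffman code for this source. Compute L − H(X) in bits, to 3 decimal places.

0.010 bits

Entropy H = −Σ p log₂ p ≈ 2.6401 bits.
Huffman merges: 3/50+2/25→7/50; 11/100+3/25→23/100; 7/50+7/50→7/25; 11/50+23/100→9/20; 27/100+7/25→11/20; 9/20+11/20→1. L = 53/20 ≈ 2.6500.
L − H = 2.6500 − 2.6401 = 0.010 bits.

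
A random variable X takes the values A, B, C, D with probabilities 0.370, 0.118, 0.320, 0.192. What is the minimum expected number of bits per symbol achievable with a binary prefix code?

1.94 bits/symbol

Repeatedly combine the two least-probable nodes; the expected code length is the sum of the merged weights.
merge 59/500 + 24/125 → 31/100
merge 31/100 + 8/25 → 63/100
merge 37/100 + 63/100 → 1
L = 31/100 + 63/100 + 1 = 97/50 = 1.94 bits/symbol.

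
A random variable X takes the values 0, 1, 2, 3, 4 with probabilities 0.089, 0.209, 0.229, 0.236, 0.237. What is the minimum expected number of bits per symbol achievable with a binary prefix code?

Repeatedly combine the two least-probable nodes; the expected code length is the sum of the merged weights.
merge 89/1000 + 209/1000 → 149/500
merge 229/1000 + 59/250 → 93/200
merge 237/1000 + 149/500 → 107/200
merge 93/200 + 107/200 → 1
L = 149/500 + 93/200 + 107/200 + 1 = 1149/500 = 2.298 bits/symbol.

2.298 bits/symbol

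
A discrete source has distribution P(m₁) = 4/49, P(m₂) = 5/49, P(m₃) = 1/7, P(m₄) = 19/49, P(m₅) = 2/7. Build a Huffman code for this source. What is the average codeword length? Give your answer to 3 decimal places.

2.122 bits/symbol

Repeatedly combine the two least-probable nodes; the expected code length is the sum of the merged weights.
merge 4/49 + 5/49 → 9/49
merge 1/7 + 9/49 → 16/49
merge 2/7 + 16/49 → 30/49
merge 19/49 + 30/49 → 1
L = 9/49 + 16/49 + 30/49 + 1 = 104/49 ≈ 2.122 bits/symbol.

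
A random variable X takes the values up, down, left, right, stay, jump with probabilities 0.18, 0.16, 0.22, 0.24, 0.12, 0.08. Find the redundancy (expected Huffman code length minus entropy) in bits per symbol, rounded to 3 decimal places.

0.038 bits

Entropy H = −Σ p log₂ p ≈ 2.5016 bits.
Huffman merges: 2/25+3/25→1/5; 4/25+9/50→17/50; 1/5+11/50→21/50; 6/25+17/50→29/50; 21/50+29/50→1. L = 127/50 ≈ 2.5400.
L − H = 2.5400 − 2.5016 = 0.038 bits.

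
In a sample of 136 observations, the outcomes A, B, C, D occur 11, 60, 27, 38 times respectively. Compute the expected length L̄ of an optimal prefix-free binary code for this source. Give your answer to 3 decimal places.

1.838 bits/symbol

Probabilities are the counts divided by 136.
Repeatedly combine the two least-probable nodes; the expected code length is the sum of the merged weights.
merge 11/136 + 27/136 → 19/68
merge 19/68 + 19/68 → 19/34
merge 15/34 + 19/34 → 1
L = 19/68 + 19/34 + 1 = 125/68 ≈ 1.838 bits/symbol.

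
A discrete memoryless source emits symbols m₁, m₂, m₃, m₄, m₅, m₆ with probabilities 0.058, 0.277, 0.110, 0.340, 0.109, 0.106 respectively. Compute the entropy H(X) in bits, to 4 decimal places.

2.3225 bits

H = −Σ pᵢ log₂ pᵢ.
−0.058·log₂(0.058) = 0.2383
−0.277·log₂(0.277) = 0.5130
−0.110·log₂(0.110) = 0.3503
−0.340·log₂(0.340) = 0.5292
−0.109·log₂(0.109) = 0.3485
−0.106·log₂(0.106) = 0.3432
Sum ≈ 2.3225 → 2.3225 bits.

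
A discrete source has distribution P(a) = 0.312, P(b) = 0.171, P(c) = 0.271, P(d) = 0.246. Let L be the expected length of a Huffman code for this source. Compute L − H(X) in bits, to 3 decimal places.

Entropy H = −Σ p log₂ p ≈ 1.9682 bits.
Huffman merges: 171/1000+123/500→417/1000; 271/1000+39/125→583/1000; 417/1000+583/1000→1. L = 2 ≈ 2.0000.
L − H = 2.0000 − 1.9682 = 0.032 bits.

0.032 bits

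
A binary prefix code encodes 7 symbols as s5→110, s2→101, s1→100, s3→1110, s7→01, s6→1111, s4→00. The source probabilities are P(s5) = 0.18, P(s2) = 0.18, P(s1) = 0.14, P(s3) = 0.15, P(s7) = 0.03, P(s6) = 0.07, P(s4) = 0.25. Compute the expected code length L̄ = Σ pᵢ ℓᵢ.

L̄ = Σ pᵢ·ℓᵢ = 0.18·3 + 0.18·3 + 0.14·3 + 0.15·4 + 0.03·2 + 0.07·4 + 0.25·2 = 2.94 bits/symbol.

2.94 bits/symbol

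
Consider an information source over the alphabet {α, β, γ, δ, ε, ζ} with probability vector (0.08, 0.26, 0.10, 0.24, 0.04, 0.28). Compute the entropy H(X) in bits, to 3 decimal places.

H = −Σ pᵢ log₂ pᵢ.
−0.08·log₂(0.08) = 0.2915
−0.26·log₂(0.26) = 0.5053
−0.10·log₂(0.10) = 0.3322
−0.24·log₂(0.24) = 0.4941
−0.04·log₂(0.04) = 0.1858
−0.28·log₂(0.28) = 0.5142
Sum ≈ 2.3231 → 2.323 bits.

2.323 bits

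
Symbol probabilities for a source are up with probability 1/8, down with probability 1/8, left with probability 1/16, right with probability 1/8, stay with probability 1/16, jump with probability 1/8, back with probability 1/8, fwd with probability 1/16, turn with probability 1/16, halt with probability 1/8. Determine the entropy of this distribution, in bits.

Each probability is a power of 1/2, so log₂(1/p) is an integer.
H = Σ p·log₂(1/p) = 1/8·3 + 1/8·3 + 1/16·4 + 1/8·3 + 1/16·4 + 1/8·3 + 1/8·3 + 1/16·4 + 1/16·4 + 1/8·3 = 3.25 bits.

3.25 bits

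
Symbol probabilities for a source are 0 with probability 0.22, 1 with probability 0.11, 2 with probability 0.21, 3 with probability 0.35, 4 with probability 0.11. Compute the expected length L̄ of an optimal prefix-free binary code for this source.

2.22 bits/symbol

Repeatedly combine the two least-probable nodes; the expected code length is the sum of the merged weights.
merge 11/100 + 11/100 → 11/50
merge 21/100 + 11/50 → 43/100
merge 11/50 + 7/20 → 57/100
merge 43/100 + 57/100 → 1
L = 11/50 + 43/100 + 57/100 + 1 = 111/50 = 2.22 bits/symbol.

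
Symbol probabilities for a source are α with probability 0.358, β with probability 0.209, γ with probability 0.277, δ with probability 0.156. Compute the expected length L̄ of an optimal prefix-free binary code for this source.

2 bits/symbol

Repeatedly combine the two least-probable nodes; the expected code length is the sum of the merged weights.
merge 39/250 + 209/1000 → 73/200
merge 277/1000 + 179/500 → 127/200
merge 73/200 + 127/200 → 1
L = 73/200 + 127/200 + 1 = 2 bits/symbol.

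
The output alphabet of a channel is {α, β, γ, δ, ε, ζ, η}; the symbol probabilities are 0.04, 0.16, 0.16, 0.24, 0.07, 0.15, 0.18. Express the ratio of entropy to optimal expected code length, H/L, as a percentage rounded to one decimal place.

Entropy H = −Σ p log₂ p ≈ 2.6503 bits.
Huffman merges: 1/25+7/100→11/100; 11/100+3/20→13/50; 4/25+4/25→8/25; 9/50+6/25→21/50; 13/50+8/25→29/50; 21/50+29/50→1. L = 269/100 ≈ 2.6900.
Efficiency = H/L = 2.6503/2.6900 = 98.5%.

98.5%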